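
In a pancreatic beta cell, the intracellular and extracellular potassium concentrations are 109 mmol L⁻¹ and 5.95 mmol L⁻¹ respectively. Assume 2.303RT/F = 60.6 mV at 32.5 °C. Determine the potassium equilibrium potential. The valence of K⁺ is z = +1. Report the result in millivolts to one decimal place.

-76.5 mV

E = (60.6/z) · log₁₀([K⁺]_out/[K⁺]_in) with z = +1.
= (60.6/1) · log₁₀(5.95/109) = 60.60 · log₁₀(0.05459)
= 60.60 · (-1.2629) = -76.53 mV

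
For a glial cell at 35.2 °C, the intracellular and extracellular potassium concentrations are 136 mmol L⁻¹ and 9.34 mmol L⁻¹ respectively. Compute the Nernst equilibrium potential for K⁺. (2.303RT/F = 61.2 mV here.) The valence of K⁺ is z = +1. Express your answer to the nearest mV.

E = (61.2/z) · log₁₀([K⁺]_out/[K⁺]_in) with z = +1.
= (61.2/1) · log₁₀(9.34/136) = 61.20 · log₁₀(0.06868)
= 61.20 · (-1.1632) = -71.19 mV

-71 mV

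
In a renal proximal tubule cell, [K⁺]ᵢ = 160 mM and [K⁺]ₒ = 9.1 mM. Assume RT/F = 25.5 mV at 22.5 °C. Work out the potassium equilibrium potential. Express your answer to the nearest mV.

E = (25.5/z) · ln([K⁺]_out/[K⁺]_in) with z = +1.
= (25.5/1) · ln(9.1/160) = 25.50 · ln(0.05687)
= 25.50 · (-2.8669) = -73.11 mV

-73 mV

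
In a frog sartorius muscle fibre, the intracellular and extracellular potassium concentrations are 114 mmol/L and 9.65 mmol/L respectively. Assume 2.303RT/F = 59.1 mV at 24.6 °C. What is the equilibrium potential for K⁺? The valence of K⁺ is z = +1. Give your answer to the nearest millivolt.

-63 mV

E = (59.1/z) · log₁₀([K⁺]_out/[K⁺]_in) with z = +1.
= (59.1/1) · log₁₀(9.65/114) = 59.10 · log₁₀(0.08465)
= 59.10 · (-1.0724) = -63.38 mV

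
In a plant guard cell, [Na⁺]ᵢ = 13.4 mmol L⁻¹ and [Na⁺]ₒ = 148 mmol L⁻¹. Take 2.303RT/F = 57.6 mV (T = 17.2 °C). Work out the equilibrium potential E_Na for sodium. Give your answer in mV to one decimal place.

E = (57.6/z) · log₁₀([Na⁺]_out/[Na⁺]_in) with z = +1.
= (57.6/1) · log₁₀(148/13.4) = 57.60 · log₁₀(11.04)
= 57.60 · (1.0432) = 60.09 mV

60.1 mV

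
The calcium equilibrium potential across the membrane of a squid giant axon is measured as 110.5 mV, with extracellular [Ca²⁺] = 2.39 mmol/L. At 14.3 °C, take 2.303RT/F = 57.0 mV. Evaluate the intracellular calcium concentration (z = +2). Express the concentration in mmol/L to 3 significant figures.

Nernst: E = (57.0/2) · log₁₀([out]/[in]), so log₁₀([out]/[in]) = 110.5 × 2 / 57.0 = 3.8772.
[out]/[in] = 10^(3.8772) = 7537.
[in] = 2.39 / 7537 = 0.0003171 mmol/L.

0.000317 mmol/L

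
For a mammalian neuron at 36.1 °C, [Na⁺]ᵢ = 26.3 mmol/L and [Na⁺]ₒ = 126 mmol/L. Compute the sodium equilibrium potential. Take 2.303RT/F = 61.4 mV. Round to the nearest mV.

E = (61.4/z) · log₁₀([Na⁺]_out/[Na⁺]_in) with z = +1.
= (61.4/1) · log₁₀(126/26.3) = 61.40 · log₁₀(4.791)
= 61.40 · (0.6804) = 41.78 mV

42 mV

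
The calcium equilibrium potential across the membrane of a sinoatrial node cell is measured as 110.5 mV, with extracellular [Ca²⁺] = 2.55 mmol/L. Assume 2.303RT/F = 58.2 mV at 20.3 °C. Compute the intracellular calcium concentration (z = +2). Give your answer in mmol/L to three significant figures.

0.000407 mmol/L

Nernst: E = (58.2/2) · log₁₀([out]/[in]), so log₁₀([out]/[in]) = 110.5 × 2 / 58.2 = 3.7973.
[out]/[in] = 10^(3.7973) = 6270.
[in] = 2.55 / 6270 = 0.0004067 mmol/L.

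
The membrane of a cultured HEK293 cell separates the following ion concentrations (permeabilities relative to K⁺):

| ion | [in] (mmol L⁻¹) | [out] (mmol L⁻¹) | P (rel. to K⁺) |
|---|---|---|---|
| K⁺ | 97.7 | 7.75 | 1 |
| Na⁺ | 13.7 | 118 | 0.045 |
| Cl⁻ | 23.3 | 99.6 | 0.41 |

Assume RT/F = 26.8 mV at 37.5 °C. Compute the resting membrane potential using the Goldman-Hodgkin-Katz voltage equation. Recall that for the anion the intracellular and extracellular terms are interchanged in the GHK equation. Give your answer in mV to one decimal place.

Vm = 26.8 · ln[(Σ P·[cation]ₒ + Σ P·[anion]ᵢ) / (Σ P·[cation]ᵢ + Σ P·[anion]ₒ)]
Numerator = 1×7.75 + 0.045×118 + 0.41×23.3 = 22.61
Denominator = 1×97.7 + 0.045×13.7 + 0.41×99.6 = 139.2
Vm = 26.8 · ln(0.16251) = 26.8 × (-1.8170) = -48.70 mV

-48.7 mV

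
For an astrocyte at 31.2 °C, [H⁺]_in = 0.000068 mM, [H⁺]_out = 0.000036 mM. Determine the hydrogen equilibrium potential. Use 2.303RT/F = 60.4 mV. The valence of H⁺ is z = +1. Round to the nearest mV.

-17 mV

E = (60.4/z) · log₁₀([H⁺]_out/[H⁺]_in) with z = +1.
= (60.4/1) · log₁₀(0.000036/0.000068) = 60.40 · log₁₀(0.5294)
= 60.40 · (-0.2762) = -16.68 mV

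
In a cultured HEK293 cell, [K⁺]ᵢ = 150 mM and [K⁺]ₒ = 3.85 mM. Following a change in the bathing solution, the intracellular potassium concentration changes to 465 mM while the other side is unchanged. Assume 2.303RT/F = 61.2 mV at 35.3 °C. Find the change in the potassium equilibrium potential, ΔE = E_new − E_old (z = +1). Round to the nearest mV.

-30 mV

E_old = (61.2/1)·log₁₀(3.85/150) = -97.35 mV
E_new = (61.2/1)·log₁₀(3.85/465) = -127.42 mV
ΔE = -127.42 − (-97.35) = -30.07 mV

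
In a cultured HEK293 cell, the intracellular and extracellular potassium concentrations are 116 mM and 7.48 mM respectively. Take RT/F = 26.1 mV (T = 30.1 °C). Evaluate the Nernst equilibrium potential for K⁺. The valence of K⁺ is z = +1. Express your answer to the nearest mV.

E = (26.1/z) · ln([K⁺]_out/[K⁺]_in) with z = +1.
= (26.1/1) · ln(7.48/116) = 26.10 · ln(0.06448)
= 26.10 · (-2.7414) = -71.55 mV

-72 mV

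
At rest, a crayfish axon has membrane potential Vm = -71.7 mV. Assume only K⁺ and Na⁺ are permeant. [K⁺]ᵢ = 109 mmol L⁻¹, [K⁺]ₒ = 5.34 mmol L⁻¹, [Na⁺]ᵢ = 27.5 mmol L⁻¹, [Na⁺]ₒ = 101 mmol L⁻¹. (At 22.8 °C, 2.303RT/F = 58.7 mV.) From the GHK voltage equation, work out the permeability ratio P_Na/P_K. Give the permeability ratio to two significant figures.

0.012

Let α = P_Na/P_K. GHK: Vm = 58.7·log₁₀[(Kₒ + α·Naₒ)/(Kᵢ + α·Naᵢ)].
10^(Vm/58.7) = 10^(-71.7/58.7) = 0.060053
So 0.060053·(Kᵢ + α·Naᵢ) = Kₒ + α·Naₒ → α = (0.060053·109.0 − 5.34) / (101.0 − 0.060053·27.5)
α = (6.546 − 5.34) / (101.0 − 1.651) = 1.206/99.35 = 0.01214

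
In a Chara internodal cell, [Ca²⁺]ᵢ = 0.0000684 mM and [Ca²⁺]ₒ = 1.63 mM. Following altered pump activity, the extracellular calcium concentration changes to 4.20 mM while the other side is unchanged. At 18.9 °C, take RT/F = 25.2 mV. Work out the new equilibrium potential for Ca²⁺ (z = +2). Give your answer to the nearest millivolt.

After the shift: [Ca²⁺]_out = 4.20, [Ca²⁺]_in = 0.0000684 mM.
E_new = (25.2/2)·ln(4.20/0.0000684) = 12.60 · (11.0252) = 138.92 mV

139 mV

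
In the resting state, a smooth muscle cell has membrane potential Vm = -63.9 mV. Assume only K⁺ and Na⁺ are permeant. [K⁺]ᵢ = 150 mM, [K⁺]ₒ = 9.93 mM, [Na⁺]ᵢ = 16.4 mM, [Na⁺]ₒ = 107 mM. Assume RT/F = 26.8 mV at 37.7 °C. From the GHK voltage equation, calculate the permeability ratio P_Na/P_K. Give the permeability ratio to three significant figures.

Let α = P_Na/P_K. GHK: Vm = 26.8·ln[(Kₒ + α·Naₒ)/(Kᵢ + α·Naᵢ)].
e^(Vm/26.8) = e^(-63.9/26.8) = 0.092151
So 0.092151·(Kᵢ + α·Naᵢ) = Kₒ + α·Naₒ → α = (0.092151·150.0 − 9.93) / (107.0 − 0.092151·16.4)
α = (13.82 − 9.93) / (107.0 − 1.511) = 3.893/105.5 = 0.0369

0.0369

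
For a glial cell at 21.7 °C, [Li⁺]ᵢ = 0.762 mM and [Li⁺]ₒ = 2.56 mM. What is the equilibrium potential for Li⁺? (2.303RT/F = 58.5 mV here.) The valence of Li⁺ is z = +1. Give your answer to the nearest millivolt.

31 mV

E = (58.5/z) · log₁₀([Li⁺]_out/[Li⁺]_in) with z = +1.
= (58.5/1) · log₁₀(2.56/0.762) = 58.50 · log₁₀(3.36)
= 58.50 · (0.5263) = 30.79 mV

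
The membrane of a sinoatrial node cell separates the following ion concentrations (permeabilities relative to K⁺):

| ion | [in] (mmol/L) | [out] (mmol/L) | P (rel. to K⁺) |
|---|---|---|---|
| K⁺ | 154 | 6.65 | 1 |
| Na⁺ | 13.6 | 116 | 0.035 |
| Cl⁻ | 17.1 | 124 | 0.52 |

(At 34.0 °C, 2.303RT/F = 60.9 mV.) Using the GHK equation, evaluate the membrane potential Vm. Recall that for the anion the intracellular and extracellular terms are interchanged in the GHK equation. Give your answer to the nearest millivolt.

-64 mV

Vm = 60.9 · log₁₀[(Σ P·[cation]ₒ + Σ P·[anion]ᵢ) / (Σ P·[cation]ᵢ + Σ P·[anion]ₒ)]
Numerator = 1×6.65 + 0.035×116 + 0.52×17.1 = 19.6
Denominator = 1×154 + 0.035×13.6 + 0.52×124 = 219
Vm = 60.9 · log₁₀(0.089525) = 60.9 × (-1.0481) = -63.83 mV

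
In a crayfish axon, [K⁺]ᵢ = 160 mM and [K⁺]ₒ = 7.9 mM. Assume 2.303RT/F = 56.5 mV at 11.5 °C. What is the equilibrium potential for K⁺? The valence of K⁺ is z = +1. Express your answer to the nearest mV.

E = (56.5/z) · log₁₀([K⁺]_out/[K⁺]_in) with z = +1.
= (56.5/1) · log₁₀(7.9/160) = 56.50 · log₁₀(0.04938)
= 56.50 · (-1.3065) = -73.82 mV

-74 mV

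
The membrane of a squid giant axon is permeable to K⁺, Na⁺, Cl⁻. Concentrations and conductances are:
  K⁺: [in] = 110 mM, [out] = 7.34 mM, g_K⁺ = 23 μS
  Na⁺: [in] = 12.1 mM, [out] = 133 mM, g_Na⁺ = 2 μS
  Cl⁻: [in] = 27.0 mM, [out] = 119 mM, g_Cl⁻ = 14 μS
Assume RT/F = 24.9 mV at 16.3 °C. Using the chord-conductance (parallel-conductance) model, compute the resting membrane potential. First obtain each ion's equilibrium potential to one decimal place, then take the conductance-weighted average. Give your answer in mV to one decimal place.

E_K⁺ = (24.9/1)·ln(7.34/110) = -67.4 mV
E_Na⁺ = (24.9/1)·ln(133/12.1) = 59.7 mV
E_Cl⁻ = (24.9/-1)·ln(119/27.0) = -36.9 mV
Vm = (Σ gᵢEᵢ)/(Σ gᵢ) = (23·-67.4 + 2·59.7 + 14·-36.9) / (23 + 2 + 14)
= -1947.40 / 39 = -49.93 mV

-49.9 mV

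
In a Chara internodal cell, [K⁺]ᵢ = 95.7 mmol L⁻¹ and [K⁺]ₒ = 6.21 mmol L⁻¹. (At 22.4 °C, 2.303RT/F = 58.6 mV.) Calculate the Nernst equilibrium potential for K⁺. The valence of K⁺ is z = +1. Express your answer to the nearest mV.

E = (58.6/z) · log₁₀([K⁺]_out/[K⁺]_in) with z = +1.
= (58.6/1) · log₁₀(6.21/95.7) = 58.60 · log₁₀(0.06489)
= 58.60 · (-1.1878) = -69.61 mV

-70 mV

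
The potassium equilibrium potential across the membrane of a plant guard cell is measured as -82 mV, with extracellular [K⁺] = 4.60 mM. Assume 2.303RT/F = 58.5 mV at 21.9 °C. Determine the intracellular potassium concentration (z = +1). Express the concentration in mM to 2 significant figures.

Nernst: E = (58.5/1) · log₁₀([out]/[in]), so log₁₀([out]/[in]) = -82.0 × 1 / 58.5 = -1.4017.
[out]/[in] = 10^(-1.4017) = 0.03965.
[in] = 4.60 / 0.03965 = 116 mM.

120 mM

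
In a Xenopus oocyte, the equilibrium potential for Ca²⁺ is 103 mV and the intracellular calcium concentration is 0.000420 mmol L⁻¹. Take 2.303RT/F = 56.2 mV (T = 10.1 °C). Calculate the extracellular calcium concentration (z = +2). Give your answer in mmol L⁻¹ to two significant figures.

Nernst: E = (56.2/2) · log₁₀([out]/[in]), so log₁₀([out]/[in]) = 103.0 × 2 / 56.2 = 3.6655.
[out]/[in] = 10^(3.6655) = 4629.
[out] = 4629 × 0.000420 = 1.944 mmol L⁻¹.

1.9 mmol L⁻¹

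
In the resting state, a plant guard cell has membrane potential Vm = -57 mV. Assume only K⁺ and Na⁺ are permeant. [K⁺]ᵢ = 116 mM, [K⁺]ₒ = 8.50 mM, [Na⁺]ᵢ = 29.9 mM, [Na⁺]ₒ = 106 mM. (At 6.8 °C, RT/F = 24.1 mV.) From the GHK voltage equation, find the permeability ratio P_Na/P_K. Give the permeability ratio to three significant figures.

Let α = P_Na/P_K. GHK: Vm = 24.1·ln[(Kₒ + α·Naₒ)/(Kᵢ + α·Naᵢ)].
e^(Vm/24.1) = e^(-57.0/24.1) = 0.093936
So 0.093936·(Kᵢ + α·Naᵢ) = Kₒ + α·Naₒ → α = (0.093936·116.0 − 8.5) / (106.0 − 0.093936·29.9)
α = (10.9 − 8.5) / (106.0 − 2.809) = 2.397/103.2 = 0.02322

0.0232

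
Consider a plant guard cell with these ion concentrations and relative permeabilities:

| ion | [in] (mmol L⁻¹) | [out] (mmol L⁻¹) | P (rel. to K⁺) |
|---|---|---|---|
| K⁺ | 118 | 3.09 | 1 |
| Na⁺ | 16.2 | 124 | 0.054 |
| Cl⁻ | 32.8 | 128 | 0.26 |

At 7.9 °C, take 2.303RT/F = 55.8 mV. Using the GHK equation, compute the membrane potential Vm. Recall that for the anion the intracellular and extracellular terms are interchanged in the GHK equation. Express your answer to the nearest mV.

Vm = 55.8 · log₁₀[(Σ P·[cation]ₒ + Σ P·[anion]ᵢ) / (Σ P·[cation]ᵢ + Σ P·[anion]ₒ)]
Numerator = 1×3.09 + 0.054×124 + 0.26×32.8 = 18.31
Denominator = 1×118 + 0.054×16.2 + 0.26×128 = 152.2
Vm = 55.8 · log₁₀(0.12036) = 55.8 × (-0.9195) = -51.31 mV

-51 mV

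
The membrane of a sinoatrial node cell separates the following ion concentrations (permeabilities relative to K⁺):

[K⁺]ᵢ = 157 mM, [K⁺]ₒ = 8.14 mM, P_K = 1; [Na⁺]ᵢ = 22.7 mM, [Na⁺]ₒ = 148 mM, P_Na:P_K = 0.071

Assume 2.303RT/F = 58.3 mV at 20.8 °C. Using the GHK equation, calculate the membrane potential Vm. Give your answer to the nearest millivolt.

Vm = 58.3 · log₁₀[(Σ P·[cation]ₒ + Σ P·[anion]ᵢ) / (Σ P·[cation]ᵢ + Σ P·[anion]ₒ)]
Numerator = 1×8.14 + 0.071×148 = 18.65
Denominator = 1×157 + 0.071×22.7 = 158.6
Vm = 58.3 · log₁₀(0.11757) = 58.3 × (-0.9297) = -54.20 mV

-54 mV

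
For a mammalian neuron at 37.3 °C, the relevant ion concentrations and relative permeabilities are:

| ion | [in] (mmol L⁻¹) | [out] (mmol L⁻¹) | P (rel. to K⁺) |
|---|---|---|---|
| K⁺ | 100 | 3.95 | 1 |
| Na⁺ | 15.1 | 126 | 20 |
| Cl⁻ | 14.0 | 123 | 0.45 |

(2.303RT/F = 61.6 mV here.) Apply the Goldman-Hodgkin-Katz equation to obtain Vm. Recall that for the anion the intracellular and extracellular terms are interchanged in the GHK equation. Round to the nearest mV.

Vm = 61.6 · log₁₀[(Σ P·[cation]ₒ + Σ P·[anion]ᵢ) / (Σ P·[cation]ᵢ + Σ P·[anion]ₒ)]
Numerator = 1×3.95 + 20×126 + 0.45×14.0 = 2530
Denominator = 1×100 + 20×15.1 + 0.45×123 = 457.4
Vm = 61.6 · log₁₀(5.5324) = 61.6 × (0.7429) = 45.76 mV

46 mV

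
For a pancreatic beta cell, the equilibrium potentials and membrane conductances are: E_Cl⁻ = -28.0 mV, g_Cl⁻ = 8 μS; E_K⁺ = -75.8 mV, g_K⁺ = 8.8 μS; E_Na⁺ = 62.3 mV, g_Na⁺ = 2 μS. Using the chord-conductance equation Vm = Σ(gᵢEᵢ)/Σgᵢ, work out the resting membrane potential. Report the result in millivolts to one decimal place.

Σ gᵢEᵢ = 8·(-28.0) + 8.8·(-75.8) + 2·(62.3) = -766.44
Σ gᵢ = 8 + 8.8 + 2 = 18.8
Vm = -766.44 / 18.8 = -40.77 mV

-40.8 mV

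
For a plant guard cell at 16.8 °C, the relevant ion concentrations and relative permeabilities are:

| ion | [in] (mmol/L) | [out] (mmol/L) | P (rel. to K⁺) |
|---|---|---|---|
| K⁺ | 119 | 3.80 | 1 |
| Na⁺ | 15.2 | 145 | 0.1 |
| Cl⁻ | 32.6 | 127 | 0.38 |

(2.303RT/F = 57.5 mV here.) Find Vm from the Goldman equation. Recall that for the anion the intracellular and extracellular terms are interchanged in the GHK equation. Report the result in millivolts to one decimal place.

-42.6 mV

Vm = 57.5 · log₁₀[(Σ P·[cation]ₒ + Σ P·[anion]ᵢ) / (Σ P·[cation]ᵢ + Σ P·[anion]ₒ)]
Numerator = 1×3.80 + 0.1×145 + 0.38×32.6 = 30.69
Denominator = 1×119 + 0.1×15.2 + 0.38×127 = 168.8
Vm = 57.5 · log₁₀(0.18182) = 57.5 × (-0.7404) = -42.57 mV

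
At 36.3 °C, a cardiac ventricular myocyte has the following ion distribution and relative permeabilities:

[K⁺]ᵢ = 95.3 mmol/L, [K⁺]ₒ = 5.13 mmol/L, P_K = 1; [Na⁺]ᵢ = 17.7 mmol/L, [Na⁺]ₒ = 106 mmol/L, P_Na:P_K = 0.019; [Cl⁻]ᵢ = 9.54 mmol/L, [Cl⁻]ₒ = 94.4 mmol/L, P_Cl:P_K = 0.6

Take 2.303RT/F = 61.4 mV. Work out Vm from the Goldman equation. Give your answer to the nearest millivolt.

-66 mV

Vm = 61.4 · log₁₀[(Σ P·[cation]ₒ + Σ P·[anion]ᵢ) / (Σ P·[cation]ᵢ + Σ P·[anion]ₒ)]
Numerator = 1×5.13 + 0.019×106 + 0.6×9.54 = 12.87
Denominator = 1×95.3 + 0.019×17.7 + 0.6×94.4 = 152.3
Vm = 61.4 · log₁₀(0.084504) = 61.4 × (-1.0731) = -65.89 mV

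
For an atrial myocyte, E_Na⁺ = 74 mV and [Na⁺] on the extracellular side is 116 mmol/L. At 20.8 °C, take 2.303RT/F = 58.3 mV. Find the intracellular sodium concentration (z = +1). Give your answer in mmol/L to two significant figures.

6.2 mmol/L

Nernst: E = (58.3/1) · log₁₀([out]/[in]), so log₁₀([out]/[in]) = 74.0 × 1 / 58.3 = 1.2693.
[out]/[in] = 10^(1.2693) = 18.59.
[in] = 116 / 18.59 = 6.24 mmol/L.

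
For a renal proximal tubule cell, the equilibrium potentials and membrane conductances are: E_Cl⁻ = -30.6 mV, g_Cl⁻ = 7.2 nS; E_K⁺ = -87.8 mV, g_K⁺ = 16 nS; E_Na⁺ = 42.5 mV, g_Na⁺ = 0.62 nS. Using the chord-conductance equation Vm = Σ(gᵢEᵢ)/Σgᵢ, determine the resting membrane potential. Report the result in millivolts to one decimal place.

-67.1 mV

Σ gᵢEᵢ = 7.2·(-30.6) + 16·(-87.8) + 0.62·(42.5) = -1598.77
Σ gᵢ = 7.2 + 16 + 0.62 = 23.82
Vm = -1598.77 / 23.82 = -67.12 mV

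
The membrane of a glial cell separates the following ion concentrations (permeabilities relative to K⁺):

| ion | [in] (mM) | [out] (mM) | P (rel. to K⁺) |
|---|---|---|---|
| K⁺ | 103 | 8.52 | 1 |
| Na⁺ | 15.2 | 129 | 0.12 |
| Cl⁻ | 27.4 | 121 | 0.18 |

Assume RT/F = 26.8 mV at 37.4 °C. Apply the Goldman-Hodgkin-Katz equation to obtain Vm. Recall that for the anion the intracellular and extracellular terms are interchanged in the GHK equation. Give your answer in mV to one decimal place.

-39.6 mV

Vm = 26.8 · ln[(Σ P·[cation]ₒ + Σ P·[anion]ᵢ) / (Σ P·[cation]ᵢ + Σ P·[anion]ₒ)]
Numerator = 1×8.52 + 0.12×129 + 0.18×27.4 = 28.93
Denominator = 1×103 + 0.12×15.2 + 0.18×121 = 126.6
Vm = 26.8 · ln(0.22852) = 26.8 × (-1.4761) = -39.56 mV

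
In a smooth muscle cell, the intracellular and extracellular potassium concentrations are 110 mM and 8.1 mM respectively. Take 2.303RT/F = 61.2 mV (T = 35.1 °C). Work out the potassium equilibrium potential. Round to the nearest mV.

E = (61.2/z) · log₁₀([K⁺]_out/[K⁺]_in) with z = +1.
= (61.2/1) · log₁₀(8.1/110) = 61.20 · log₁₀(0.07364)
= 61.20 · (-1.1329) = -69.33 mV

-69 mV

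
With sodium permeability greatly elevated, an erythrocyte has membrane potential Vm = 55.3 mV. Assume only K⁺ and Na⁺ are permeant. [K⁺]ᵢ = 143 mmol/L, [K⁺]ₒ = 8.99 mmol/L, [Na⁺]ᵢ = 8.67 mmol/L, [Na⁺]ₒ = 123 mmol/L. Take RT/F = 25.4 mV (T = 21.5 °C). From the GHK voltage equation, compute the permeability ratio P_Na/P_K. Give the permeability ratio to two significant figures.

Let α = P_Na/P_K. GHK: Vm = 25.4·ln[(Kₒ + α·Naₒ)/(Kᵢ + α·Naᵢ)].
e^(Vm/25.4) = e^(55.3/25.4) = 8.8213
So 8.8213·(Kᵢ + α·Naᵢ) = Kₒ + α·Naₒ → α = (8.8213·143.0 − 8.99) / (123.0 − 8.8213·8.67)
α = (1261 − 8.99) / (123.0 − 76.48) = 1252/46.52 = 26.92

27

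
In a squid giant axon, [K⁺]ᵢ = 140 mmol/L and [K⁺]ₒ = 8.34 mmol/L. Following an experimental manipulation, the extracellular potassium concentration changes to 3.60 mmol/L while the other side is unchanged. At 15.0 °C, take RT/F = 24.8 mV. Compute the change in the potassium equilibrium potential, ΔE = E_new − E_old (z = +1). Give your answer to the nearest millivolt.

-21 mV

E_old = (24.8/1)·ln(8.34/140) = -69.95 mV
E_new = (24.8/1)·ln(3.60/140) = -90.79 mV
ΔE = -90.79 − (-69.95) = -20.84 mV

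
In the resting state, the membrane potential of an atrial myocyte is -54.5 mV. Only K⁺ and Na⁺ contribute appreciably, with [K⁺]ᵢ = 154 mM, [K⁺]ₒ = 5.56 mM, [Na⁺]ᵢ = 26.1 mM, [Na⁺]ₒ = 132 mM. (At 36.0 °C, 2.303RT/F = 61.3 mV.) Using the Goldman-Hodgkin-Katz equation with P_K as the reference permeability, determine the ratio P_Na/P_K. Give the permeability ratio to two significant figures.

Let α = P_Na/P_K. GHK: Vm = 61.3·log₁₀[(Kₒ + α·Naₒ)/(Kᵢ + α·Naᵢ)].
10^(Vm/61.3) = 10^(-54.5/61.3) = 0.1291
So 0.1291·(Kᵢ + α·Naᵢ) = Kₒ + α·Naₒ → α = (0.1291·154.0 − 5.56) / (132.0 − 0.1291·26.1)
α = (19.88 − 5.56) / (132.0 − 3.37) = 14.32/128.6 = 0.1113

0.11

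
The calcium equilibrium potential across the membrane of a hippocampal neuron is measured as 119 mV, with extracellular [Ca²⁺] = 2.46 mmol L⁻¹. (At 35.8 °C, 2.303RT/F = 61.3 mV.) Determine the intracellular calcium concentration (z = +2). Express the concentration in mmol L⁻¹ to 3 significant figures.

Nernst: E = (61.3/2) · log₁₀([out]/[in]), so log₁₀([out]/[in]) = 119.0 × 2 / 61.3 = 3.8825.
[out]/[in] = 10^(3.8825) = 7630.
[in] = 2.46 / 7630 = 0.0003224 mmol L⁻¹.

0.000322 mmol L⁻¹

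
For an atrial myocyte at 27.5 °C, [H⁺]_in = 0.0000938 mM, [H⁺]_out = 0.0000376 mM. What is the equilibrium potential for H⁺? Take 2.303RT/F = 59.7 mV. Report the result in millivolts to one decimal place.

-23.7 mV

E = (59.7/z) · log₁₀([H⁺]_out/[H⁺]_in) with z = +1.
= (59.7/1) · log₁₀(0.0000376/0.0000938) = 59.70 · log₁₀(0.4009)
= 59.70 · (-0.3970) = -23.70 mV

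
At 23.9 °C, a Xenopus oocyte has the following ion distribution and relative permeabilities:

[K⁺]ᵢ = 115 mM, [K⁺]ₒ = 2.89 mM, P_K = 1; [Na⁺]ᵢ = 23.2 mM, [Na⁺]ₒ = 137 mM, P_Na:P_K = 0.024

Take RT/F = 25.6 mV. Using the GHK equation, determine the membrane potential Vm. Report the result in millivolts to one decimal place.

Vm = 25.6 · ln[(Σ P·[cation]ₒ + Σ P·[anion]ᵢ) / (Σ P·[cation]ᵢ + Σ P·[anion]ₒ)]
Numerator = 1×2.89 + 0.024×137 = 6.178
Denominator = 1×115 + 0.024×23.2 = 115.6
Vm = 25.6 · ln(0.053463) = 25.6 × (-2.9288) = -74.98 mV

-75.0 mV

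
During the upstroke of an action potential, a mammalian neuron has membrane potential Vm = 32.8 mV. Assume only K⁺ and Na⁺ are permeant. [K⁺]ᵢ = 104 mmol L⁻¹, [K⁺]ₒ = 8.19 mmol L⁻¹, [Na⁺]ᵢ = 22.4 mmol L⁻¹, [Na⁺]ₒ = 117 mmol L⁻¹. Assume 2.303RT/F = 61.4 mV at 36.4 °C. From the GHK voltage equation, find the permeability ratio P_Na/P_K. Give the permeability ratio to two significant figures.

8.6

Let α = P_Na/P_K. GHK: Vm = 61.4·log₁₀[(Kₒ + α·Naₒ)/(Kᵢ + α·Naᵢ)].
10^(Vm/61.4) = 10^(32.8/61.4) = 3.4214
So 3.4214·(Kᵢ + α·Naᵢ) = Kₒ + α·Naₒ → α = (3.4214·104.0 − 8.19) / (117.0 − 3.4214·22.4)
α = (355.8 − 8.19) / (117.0 − 76.64) = 347.6/40.36 = 8.613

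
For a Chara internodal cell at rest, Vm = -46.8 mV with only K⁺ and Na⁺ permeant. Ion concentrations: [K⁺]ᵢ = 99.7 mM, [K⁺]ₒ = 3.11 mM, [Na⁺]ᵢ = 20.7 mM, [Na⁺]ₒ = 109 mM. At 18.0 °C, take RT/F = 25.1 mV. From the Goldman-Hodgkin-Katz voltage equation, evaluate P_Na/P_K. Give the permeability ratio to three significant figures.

Let α = P_Na/P_K. GHK: Vm = 25.1·ln[(Kₒ + α·Naₒ)/(Kᵢ + α·Naᵢ)].
e^(Vm/25.1) = e^(-46.8/25.1) = 0.15497
So 0.15497·(Kᵢ + α·Naᵢ) = Kₒ + α·Naₒ → α = (0.15497·99.7 − 3.11) / (109.0 − 0.15497·20.7)
α = (15.45 − 3.11) / (109.0 − 3.208) = 12.34/105.8 = 0.1166

0.117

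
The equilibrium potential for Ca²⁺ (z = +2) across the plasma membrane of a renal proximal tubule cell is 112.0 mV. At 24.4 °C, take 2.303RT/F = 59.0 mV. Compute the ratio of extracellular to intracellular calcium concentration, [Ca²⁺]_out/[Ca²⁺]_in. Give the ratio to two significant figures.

6300

log₁₀([out]/[in]) = E·z/(59.0) = 112.0 × 2 / 59.0 = 3.7966
[out]/[in] = 10^(3.7966) = 6261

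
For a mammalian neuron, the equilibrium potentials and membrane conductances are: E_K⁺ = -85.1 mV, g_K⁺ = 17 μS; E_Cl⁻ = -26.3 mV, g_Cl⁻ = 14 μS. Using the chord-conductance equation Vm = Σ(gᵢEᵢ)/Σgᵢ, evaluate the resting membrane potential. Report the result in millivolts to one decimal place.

Σ gᵢEᵢ = 17·(-85.1) + 14·(-26.3) = -1814.90
Σ gᵢ = 17 + 14 = 31
Vm = -1814.90 / 31 = -58.55 mV

-58.5 mV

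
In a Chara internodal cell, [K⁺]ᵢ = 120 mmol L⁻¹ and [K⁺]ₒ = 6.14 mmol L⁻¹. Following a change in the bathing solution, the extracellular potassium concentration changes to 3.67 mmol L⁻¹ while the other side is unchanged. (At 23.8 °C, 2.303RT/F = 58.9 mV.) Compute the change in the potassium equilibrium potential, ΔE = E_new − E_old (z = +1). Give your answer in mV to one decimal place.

E_old = (58.9/1)·log₁₀(6.14/120) = -76.04 mV
E_new = (58.9/1)·log₁₀(3.67/120) = -89.20 mV
ΔE = -89.20 − (-76.04) = -13.16 mV

-13.2 mV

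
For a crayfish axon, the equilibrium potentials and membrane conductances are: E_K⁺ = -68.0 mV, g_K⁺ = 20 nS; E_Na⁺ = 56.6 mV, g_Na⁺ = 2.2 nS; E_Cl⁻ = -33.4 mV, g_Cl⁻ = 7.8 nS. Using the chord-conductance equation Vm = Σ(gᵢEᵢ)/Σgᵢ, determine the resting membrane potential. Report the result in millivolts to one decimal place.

Σ gᵢEᵢ = 20·(-68.0) + 2.2·(56.6) + 7.8·(-33.4) = -1496.00
Σ gᵢ = 20 + 2.2 + 7.8 = 30
Vm = -1496.00 / 30 = -49.87 mV

-49.9 mV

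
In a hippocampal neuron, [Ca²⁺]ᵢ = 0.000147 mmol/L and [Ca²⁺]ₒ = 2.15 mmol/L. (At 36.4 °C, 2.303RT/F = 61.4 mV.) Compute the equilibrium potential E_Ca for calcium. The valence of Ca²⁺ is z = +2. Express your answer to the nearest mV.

E = (61.4/z) · log₁₀([Ca²⁺]_out/[Ca²⁺]_in) with z = +2.
= (61.4/2) · log₁₀(2.15/0.000147) = 30.70 · log₁₀(1.463e+04)
= 30.70 · (4.1651) = 127.87 mV

128 mV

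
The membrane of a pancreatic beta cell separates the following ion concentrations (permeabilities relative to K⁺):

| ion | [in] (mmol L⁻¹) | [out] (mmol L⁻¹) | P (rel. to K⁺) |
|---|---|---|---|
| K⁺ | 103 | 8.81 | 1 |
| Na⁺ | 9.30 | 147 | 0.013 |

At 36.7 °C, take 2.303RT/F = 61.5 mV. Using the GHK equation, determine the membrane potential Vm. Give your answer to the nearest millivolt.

-60 mV

Vm = 61.5 · log₁₀[(Σ P·[cation]ₒ + Σ P·[anion]ᵢ) / (Σ P·[cation]ᵢ + Σ P·[anion]ₒ)]
Numerator = 1×8.81 + 0.013×147 = 10.72
Denominator = 1×103 + 0.013×9.30 = 103.1
Vm = 61.5 · log₁₀(0.10397) = 61.5 × (-0.9831) = -60.46 mV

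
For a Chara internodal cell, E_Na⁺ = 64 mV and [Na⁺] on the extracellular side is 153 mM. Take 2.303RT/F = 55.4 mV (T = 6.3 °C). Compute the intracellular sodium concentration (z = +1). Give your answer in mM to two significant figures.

11 mM

Nernst: E = (55.4/1) · log₁₀([out]/[in]), so log₁₀([out]/[in]) = 64.0 × 1 / 55.4 = 1.1552.
[out]/[in] = 10^(1.1552) = 14.3.
[in] = 153 / 14.3 = 10.7 mM.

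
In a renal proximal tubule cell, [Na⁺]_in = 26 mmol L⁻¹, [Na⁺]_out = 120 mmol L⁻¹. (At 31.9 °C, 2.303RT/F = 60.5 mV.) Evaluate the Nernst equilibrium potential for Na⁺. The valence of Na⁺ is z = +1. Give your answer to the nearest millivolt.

E = (60.5/z) · log₁₀([Na⁺]_out/[Na⁺]_in) with z = +1.
= (60.5/1) · log₁₀(120/26) = 60.50 · log₁₀(4.615)
= 60.50 · (0.6642) = 40.18 mV

40 mV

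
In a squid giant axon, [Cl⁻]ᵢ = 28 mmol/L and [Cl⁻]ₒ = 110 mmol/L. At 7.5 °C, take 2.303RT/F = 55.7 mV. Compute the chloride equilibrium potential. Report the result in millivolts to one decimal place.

-33.1 mV

E = (55.7/z) · log₁₀([Cl⁻]_out/[Cl⁻]_in) with z = -1.
For an anion, dividing by z = -1 reverses the sign.
= (55.7/-1) · log₁₀(110/28) = -55.70 · log₁₀(3.929)
= -55.70 · (0.5942) = -33.10 mV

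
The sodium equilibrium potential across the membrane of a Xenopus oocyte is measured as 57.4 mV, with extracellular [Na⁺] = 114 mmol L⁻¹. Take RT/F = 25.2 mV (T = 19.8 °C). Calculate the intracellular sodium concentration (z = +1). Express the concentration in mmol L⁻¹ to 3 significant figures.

11.7 mmol L⁻¹

Nernst: E = (25.2/1) · ln([out]/[in]), so ln([out]/[in]) = 57.4 × 1 / 25.2 = 2.2778.
[out]/[in] = e^(2.2778) = 9.755.
[in] = 114 / 9.755 = 11.69 mmol L⁻¹.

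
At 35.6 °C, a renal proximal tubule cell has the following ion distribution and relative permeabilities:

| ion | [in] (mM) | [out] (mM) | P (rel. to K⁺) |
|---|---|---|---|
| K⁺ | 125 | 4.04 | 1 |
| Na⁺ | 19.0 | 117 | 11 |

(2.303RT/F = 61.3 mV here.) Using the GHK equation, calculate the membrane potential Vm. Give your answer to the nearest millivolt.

Vm = 61.3 · log₁₀[(Σ P·[cation]ₒ + Σ P·[anion]ᵢ) / (Σ P·[cation]ᵢ + Σ P·[anion]ₒ)]
Numerator = 1×4.04 + 11×117 = 1291
Denominator = 1×125 + 11×19.0 = 334
Vm = 61.3 · log₁₀(3.8654) = 61.3 × (0.5872) = 35.99 mV

36 mV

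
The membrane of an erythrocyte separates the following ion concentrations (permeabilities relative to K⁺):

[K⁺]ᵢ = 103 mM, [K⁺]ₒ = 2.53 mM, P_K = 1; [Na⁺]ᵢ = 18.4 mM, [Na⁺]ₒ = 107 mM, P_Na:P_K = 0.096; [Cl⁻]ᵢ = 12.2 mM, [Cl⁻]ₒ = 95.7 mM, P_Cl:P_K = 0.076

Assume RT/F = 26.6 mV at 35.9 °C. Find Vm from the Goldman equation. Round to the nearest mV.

-56 mV

Vm = 26.6 · ln[(Σ P·[cation]ₒ + Σ P·[anion]ᵢ) / (Σ P·[cation]ᵢ + Σ P·[anion]ₒ)]
Numerator = 1×2.53 + 0.096×107 + 0.076×12.2 = 13.73
Denominator = 1×103 + 0.096×18.4 + 0.076×95.7 = 112
Vm = 26.6 · ln(0.12254) = 26.6 × (-2.0993) = -55.84 mV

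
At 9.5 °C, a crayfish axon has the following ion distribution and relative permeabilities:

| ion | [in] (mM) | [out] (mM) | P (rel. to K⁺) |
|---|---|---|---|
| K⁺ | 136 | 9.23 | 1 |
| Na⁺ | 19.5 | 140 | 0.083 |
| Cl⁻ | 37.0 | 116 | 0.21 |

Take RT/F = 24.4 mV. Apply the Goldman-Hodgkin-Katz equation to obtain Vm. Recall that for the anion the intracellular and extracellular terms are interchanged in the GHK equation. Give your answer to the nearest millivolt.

-42 mV

Vm = 24.4 · ln[(Σ P·[cation]ₒ + Σ P·[anion]ᵢ) / (Σ P·[cation]ᵢ + Σ P·[anion]ₒ)]
Numerator = 1×9.23 + 0.083×140 + 0.21×37.0 = 28.62
Denominator = 1×136 + 0.083×19.5 + 0.21×116 = 162
Vm = 24.4 · ln(0.17669) = 24.4 × (-1.7334) = -42.29 mV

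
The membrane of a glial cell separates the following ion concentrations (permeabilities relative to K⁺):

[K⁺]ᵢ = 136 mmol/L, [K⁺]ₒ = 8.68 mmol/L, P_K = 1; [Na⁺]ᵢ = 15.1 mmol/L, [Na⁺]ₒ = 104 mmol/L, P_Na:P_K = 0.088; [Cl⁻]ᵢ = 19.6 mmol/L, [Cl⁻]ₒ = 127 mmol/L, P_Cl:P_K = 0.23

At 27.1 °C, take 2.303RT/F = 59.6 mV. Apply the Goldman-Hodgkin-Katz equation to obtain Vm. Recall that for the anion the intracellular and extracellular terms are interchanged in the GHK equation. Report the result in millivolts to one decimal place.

Vm = 59.6 · log₁₀[(Σ P·[cation]ₒ + Σ P·[anion]ᵢ) / (Σ P·[cation]ᵢ + Σ P·[anion]ₒ)]
Numerator = 1×8.68 + 0.088×104 + 0.23×19.6 = 22.34
Denominator = 1×136 + 0.088×15.1 + 0.23×127 = 166.5
Vm = 59.6 · log₁₀(0.13414) = 59.6 × (-0.8724) = -52.00 mV

-52.0 mV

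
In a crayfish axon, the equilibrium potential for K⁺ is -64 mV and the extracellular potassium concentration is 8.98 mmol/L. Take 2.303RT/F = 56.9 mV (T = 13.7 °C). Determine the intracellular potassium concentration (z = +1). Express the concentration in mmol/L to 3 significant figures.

Nernst: E = (56.9/1) · log₁₀([out]/[in]), so log₁₀([out]/[in]) = -64.0 × 1 / 56.9 = -1.1248.
[out]/[in] = 10^(-1.1248) = 0.07503.
[in] = 8.98 / 0.07503 = 119.7 mmol/L.

120 mmol/L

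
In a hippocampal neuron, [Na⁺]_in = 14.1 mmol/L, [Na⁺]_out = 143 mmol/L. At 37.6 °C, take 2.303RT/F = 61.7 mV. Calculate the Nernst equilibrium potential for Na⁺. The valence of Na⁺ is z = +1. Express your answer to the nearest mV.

E = (61.7/z) · log₁₀([Na⁺]_out/[Na⁺]_in) with z = +1.
= (61.7/1) · log₁₀(143/14.1) = 61.70 · log₁₀(10.14)
= 61.70 · (1.0061) = 62.08 mV

62 mV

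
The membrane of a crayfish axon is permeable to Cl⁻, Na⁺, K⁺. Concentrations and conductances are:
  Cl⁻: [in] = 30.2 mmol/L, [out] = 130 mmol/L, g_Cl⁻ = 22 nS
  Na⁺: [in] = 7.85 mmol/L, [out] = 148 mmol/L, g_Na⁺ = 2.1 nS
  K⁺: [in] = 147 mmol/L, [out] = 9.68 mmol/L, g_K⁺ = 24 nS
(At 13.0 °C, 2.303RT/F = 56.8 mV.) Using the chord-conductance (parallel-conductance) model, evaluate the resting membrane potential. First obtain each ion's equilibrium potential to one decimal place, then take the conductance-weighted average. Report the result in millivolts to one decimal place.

E_Cl⁻ = (56.8/-1)·log₁₀(130/30.2) = -36.0 mV
E_Na⁺ = (56.8/1)·log₁₀(148/7.85) = 72.4 mV
E_K⁺ = (56.8/1)·log₁₀(9.68/147) = -67.1 mV
Vm = (Σ gᵢEᵢ)/(Σ gᵢ) = (22·-36.0 + 2.1·72.4 + 24·-67.1) / (22 + 2.1 + 24)
= -2250.36 / 48.1 = -46.79 mV

-46.8 mV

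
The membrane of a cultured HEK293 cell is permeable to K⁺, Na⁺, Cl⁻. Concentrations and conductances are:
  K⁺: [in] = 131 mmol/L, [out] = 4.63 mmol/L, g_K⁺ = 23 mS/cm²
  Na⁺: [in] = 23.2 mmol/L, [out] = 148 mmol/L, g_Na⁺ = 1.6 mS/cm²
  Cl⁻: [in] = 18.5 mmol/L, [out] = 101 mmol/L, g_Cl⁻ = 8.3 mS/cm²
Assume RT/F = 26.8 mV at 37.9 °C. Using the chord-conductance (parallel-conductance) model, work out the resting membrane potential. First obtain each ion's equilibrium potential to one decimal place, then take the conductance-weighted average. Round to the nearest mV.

-72 mV

E_K⁺ = (26.8/1)·ln(4.63/131) = -89.6 mV
E_Na⁺ = (26.8/1)·ln(148/23.2) = 49.7 mV
E_Cl⁻ = (26.8/-1)·ln(101/18.5) = -45.5 mV
Vm = (Σ gᵢEᵢ)/(Σ gᵢ) = (23·-89.6 + 1.6·49.7 + 8.3·-45.5) / (23 + 1.6 + 8.3)
= -2358.93 / 32.9 = -71.70 mV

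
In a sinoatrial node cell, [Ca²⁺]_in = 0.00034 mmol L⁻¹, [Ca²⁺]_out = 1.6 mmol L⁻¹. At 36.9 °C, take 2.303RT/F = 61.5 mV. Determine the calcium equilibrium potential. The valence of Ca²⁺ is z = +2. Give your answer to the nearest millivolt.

113 mV

E = (61.5/z) · log₁₀([Ca²⁺]_out/[Ca²⁺]_in) with z = +2.
= (61.5/2) · log₁₀(1.6/0.00034) = 30.75 · log₁₀(4706)
= 30.75 · (3.6726) = 112.93 mV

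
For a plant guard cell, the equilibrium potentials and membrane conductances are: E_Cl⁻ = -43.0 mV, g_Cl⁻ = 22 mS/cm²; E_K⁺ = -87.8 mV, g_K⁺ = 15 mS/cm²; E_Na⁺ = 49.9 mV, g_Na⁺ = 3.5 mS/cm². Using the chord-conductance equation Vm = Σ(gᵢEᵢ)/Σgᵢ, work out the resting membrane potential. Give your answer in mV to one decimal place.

Σ gᵢEᵢ = 22·(-43.0) + 15·(-87.8) + 3.5·(49.9) = -2088.35
Σ gᵢ = 22 + 15 + 3.5 = 40.5
Vm = -2088.35 / 40.5 = -51.56 mV

-51.6 mV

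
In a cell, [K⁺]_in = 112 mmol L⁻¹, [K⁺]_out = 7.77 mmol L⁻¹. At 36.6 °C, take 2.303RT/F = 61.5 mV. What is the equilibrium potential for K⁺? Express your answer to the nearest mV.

-71 mV

E = (61.5/z) · log₁₀([K⁺]_out/[K⁺]_in) with z = +1.
= (61.5/1) · log₁₀(7.77/112) = 61.50 · log₁₀(0.06937)
= 61.50 · (-1.1588) = -71.27 mV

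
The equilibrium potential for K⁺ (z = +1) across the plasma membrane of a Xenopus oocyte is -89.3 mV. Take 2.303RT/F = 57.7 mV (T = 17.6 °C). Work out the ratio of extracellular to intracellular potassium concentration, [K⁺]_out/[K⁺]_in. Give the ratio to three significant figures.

log₁₀([out]/[in]) = E·z/(57.7) = -89.3 × 1 / 57.7 = -1.5477
[out]/[in] = 10^(-1.5477) = 0.02834

0.0283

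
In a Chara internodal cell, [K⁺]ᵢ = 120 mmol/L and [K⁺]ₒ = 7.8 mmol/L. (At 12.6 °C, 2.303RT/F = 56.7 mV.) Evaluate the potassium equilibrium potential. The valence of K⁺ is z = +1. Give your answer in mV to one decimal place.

E = (56.7/z) · log₁₀([K⁺]_out/[K⁺]_in) with z = +1.
= (56.7/1) · log₁₀(7.8/120) = 56.70 · log₁₀(0.065)
= 56.70 · (-1.1871) = -67.31 mV

-67.3 mV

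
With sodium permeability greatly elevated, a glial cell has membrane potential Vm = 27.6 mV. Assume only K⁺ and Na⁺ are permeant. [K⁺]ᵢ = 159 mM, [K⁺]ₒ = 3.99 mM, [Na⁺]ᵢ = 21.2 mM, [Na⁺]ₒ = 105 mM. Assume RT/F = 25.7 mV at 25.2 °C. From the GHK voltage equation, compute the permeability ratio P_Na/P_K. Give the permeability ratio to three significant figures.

Let α = P_Na/P_K. GHK: Vm = 25.7·ln[(Kₒ + α·Naₒ)/(Kᵢ + α·Naᵢ)].
e^(Vm/25.7) = e^(27.6/25.7) = 2.9269
So 2.9269·(Kᵢ + α·Naᵢ) = Kₒ + α·Naₒ → α = (2.9269·159.0 − 3.99) / (105.0 − 2.9269·21.2)
α = (465.4 − 3.99) / (105.0 − 62.05) = 461.4/42.95 = 10.74

10.7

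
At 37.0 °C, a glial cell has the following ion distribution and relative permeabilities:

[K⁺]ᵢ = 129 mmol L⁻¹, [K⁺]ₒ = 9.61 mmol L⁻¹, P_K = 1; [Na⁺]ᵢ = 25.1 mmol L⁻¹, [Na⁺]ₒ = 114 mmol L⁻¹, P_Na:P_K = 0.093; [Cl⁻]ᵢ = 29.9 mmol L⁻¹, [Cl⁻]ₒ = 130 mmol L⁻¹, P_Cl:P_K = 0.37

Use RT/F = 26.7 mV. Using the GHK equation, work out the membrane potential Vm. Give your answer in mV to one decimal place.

Vm = 26.7 · ln[(Σ P·[cation]ₒ + Σ P·[anion]ᵢ) / (Σ P·[cation]ᵢ + Σ P·[anion]ₒ)]
Numerator = 1×9.61 + 0.093×114 + 0.37×29.9 = 31.27
Denominator = 1×129 + 0.093×25.1 + 0.37×130 = 179.4
Vm = 26.7 · ln(0.1743) = 26.7 × (-1.7470) = -46.64 mV

-46.6 mV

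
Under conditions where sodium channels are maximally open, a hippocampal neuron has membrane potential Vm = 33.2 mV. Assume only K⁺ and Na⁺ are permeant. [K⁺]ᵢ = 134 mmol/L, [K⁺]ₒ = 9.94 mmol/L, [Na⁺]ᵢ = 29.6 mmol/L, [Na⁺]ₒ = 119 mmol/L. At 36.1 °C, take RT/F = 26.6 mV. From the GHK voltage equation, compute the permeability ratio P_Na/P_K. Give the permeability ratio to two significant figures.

29

Let α = P_Na/P_K. GHK: Vm = 26.6·ln[(Kₒ + α·Naₒ)/(Kᵢ + α·Naᵢ)].
e^(Vm/26.6) = e^(33.2/26.6) = 3.4838
So 3.4838·(Kᵢ + α·Naᵢ) = Kₒ + α·Naₒ → α = (3.4838·134.0 − 9.94) / (119.0 − 3.4838·29.6)
α = (466.8 − 9.94) / (119.0 − 103.1) = 456.9/15.88 = 28.77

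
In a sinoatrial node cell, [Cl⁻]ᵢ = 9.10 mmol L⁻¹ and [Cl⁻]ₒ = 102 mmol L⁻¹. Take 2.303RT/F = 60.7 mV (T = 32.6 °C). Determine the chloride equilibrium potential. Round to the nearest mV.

E = (60.7/z) · log₁₀([Cl⁻]_out/[Cl⁻]_in) with z = -1.
For an anion, dividing by z = -1 reverses the sign.
= (60.7/-1) · log₁₀(102/9.10) = -60.70 · log₁₀(11.21)
= -60.70 · (1.0496) = -63.71 mV

-64 mV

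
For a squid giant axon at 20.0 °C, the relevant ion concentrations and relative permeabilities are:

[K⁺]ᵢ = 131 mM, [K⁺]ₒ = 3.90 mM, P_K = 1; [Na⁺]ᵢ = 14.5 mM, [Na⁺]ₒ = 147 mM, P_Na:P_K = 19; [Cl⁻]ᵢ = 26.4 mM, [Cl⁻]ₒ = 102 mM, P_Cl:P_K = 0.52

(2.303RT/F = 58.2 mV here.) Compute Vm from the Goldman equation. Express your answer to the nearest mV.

46 mV

Vm = 58.2 · log₁₀[(Σ P·[cation]ₒ + Σ P·[anion]ᵢ) / (Σ P·[cation]ᵢ + Σ P·[anion]ₒ)]
Numerator = 1×3.90 + 19×147 + 0.52×26.4 = 2811
Denominator = 1×131 + 19×14.5 + 0.52×102 = 459.5
Vm = 58.2 · log₁₀(6.1162) = 58.2 × (0.7865) = 45.77 mV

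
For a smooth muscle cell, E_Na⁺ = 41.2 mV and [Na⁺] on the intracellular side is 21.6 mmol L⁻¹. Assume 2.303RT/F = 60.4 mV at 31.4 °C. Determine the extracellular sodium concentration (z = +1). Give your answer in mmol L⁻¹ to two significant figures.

100 mmol L⁻¹

Nernst: E = (60.4/1) · log₁₀([out]/[in]), so log₁₀([out]/[in]) = 41.2 × 1 / 60.4 = 0.6821.
[out]/[in] = 10^(0.6821) = 4.81.
[out] = 4.81 × 21.6 = 103.9 mmol L⁻¹.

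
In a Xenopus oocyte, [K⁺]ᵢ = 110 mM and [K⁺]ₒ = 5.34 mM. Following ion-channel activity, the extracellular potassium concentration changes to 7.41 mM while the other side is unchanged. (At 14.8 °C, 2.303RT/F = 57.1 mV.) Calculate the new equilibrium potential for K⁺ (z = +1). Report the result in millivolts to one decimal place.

-66.9 mV

After the shift: [K⁺]_out = 7.41, [K⁺]_in = 110 mM.
E_new = (57.1/1)·log₁₀(7.41/110) = 57.10 · (-1.1716) = -66.90 mV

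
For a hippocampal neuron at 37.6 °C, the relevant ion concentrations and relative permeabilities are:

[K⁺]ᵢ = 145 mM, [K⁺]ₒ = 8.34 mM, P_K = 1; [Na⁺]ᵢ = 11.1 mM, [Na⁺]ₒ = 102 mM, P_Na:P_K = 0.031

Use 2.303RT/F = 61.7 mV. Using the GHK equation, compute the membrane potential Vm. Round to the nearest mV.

-68 mV

Vm = 61.7 · log₁₀[(Σ P·[cation]ₒ + Σ P·[anion]ᵢ) / (Σ P·[cation]ᵢ + Σ P·[anion]ₒ)]
Numerator = 1×8.34 + 0.031×102 = 11.5
Denominator = 1×145 + 0.031×11.1 = 145.3
Vm = 61.7 · log₁₀(0.079136) = 61.7 × (-1.1016) = -67.97 mV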